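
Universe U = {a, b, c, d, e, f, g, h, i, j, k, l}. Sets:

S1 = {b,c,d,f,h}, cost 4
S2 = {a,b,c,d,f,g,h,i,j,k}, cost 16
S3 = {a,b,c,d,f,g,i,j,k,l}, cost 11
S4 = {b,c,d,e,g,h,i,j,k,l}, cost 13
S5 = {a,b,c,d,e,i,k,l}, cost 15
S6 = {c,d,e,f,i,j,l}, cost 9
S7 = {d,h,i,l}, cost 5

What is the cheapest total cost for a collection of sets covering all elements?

24

S3, S4 cover every element at cost 11 + 13 = 24.
Any cover uses at least 2 sets; among all covering selections none totals below 24.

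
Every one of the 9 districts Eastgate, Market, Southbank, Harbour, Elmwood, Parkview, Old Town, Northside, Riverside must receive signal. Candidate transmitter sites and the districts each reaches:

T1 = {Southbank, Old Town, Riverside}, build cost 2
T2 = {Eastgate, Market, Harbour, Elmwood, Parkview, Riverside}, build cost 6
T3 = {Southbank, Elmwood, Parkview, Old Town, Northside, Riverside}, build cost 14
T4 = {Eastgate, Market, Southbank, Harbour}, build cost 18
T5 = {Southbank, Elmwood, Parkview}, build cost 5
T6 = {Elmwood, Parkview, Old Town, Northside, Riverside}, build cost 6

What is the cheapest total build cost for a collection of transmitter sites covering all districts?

T1, T2, T6 cover every district at build cost 2 + 6 + 6 = 14.
Any cover uses at least 2 transmitter sites; among all covering selections none totals below 14.

14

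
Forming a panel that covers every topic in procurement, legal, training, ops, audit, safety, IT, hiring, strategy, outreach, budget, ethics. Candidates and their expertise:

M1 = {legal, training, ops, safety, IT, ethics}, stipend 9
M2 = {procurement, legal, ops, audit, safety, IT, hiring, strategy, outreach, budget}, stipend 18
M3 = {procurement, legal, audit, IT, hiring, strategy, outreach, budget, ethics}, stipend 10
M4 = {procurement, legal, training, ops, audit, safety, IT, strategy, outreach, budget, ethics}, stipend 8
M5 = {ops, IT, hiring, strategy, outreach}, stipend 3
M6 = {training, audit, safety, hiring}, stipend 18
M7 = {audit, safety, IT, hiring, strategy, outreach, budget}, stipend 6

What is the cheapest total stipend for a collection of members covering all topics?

M4, M5 cover every topic at stipend 8 + 3 = 11.
Any cover uses at least 2 members; among all covering selections none totals below 11.

11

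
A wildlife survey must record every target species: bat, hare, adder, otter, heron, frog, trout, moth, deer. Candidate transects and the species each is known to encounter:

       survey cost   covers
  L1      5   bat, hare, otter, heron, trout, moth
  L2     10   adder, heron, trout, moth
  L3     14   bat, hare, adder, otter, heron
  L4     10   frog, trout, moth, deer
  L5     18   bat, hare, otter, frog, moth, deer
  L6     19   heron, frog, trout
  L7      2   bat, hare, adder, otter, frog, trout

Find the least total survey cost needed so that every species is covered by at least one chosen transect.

17

L1, L4, L7 cover every species at survey cost 5 + 10 + 2 = 17.
Any cover uses at least 2 transects; among all covering selections none totals below 17.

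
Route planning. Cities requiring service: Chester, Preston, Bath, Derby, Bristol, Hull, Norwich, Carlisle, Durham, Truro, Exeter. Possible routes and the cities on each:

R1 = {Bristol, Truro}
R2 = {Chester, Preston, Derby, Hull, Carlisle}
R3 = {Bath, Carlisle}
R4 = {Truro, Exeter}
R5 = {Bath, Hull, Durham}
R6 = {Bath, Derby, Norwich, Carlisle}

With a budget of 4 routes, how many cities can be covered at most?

10

Choosing R1, R2, R4, R5 covers {Chester, Preston, Bath, Derby, Bristol, Hull, Carlisle, Durham, Truro, Exeter} — 10 cities.
No choice of 4 routes does better; here Norwich is left uncovered.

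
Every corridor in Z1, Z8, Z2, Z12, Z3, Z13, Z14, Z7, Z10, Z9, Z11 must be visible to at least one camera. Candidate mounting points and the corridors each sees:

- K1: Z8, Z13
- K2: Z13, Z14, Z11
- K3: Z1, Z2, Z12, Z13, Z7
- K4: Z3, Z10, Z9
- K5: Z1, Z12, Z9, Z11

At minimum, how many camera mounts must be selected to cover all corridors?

4

K1, K2, K3, K4 together cover {Z1, Z8, Z2, Z12, Z3, Z13, Z14, Z7, Z10, Z9, Z11} — every corridor.
No 3 of the 5 camera mounts cover everything (all 10 triples fall short), so 4 is minimum.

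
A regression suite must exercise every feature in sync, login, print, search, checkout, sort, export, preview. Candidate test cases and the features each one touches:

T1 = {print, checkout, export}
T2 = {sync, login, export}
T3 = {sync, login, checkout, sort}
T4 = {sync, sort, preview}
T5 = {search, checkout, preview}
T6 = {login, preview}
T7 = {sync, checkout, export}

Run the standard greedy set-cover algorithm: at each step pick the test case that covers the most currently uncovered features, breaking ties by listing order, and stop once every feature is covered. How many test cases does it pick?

3

Pick 1: T3 covers 4 new features (sync, login, checkout, sort).
Pick 2: T1 covers 2 new features (print, export).
Pick 3: T5 covers 2 new features (search, preview).
Greedy uses 3 test cases.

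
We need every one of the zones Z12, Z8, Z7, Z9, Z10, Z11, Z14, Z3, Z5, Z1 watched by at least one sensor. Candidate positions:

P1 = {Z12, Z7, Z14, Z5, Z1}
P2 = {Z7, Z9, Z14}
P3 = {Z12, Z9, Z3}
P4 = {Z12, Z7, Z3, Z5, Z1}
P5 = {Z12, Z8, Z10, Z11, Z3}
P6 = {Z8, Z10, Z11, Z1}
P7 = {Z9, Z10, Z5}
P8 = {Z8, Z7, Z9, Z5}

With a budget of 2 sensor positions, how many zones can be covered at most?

9

Choosing P1, P5 covers {Z12, Z8, Z7, Z10, Z11, Z14, Z3, Z5, Z1} — 9 zones.
No choice of 2 sensor positions does better; here Z9 is left uncovered.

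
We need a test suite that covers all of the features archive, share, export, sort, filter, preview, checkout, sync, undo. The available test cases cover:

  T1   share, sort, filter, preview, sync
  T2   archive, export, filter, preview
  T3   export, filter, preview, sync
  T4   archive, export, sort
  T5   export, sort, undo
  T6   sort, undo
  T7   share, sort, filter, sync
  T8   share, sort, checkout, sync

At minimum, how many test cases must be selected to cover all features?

3

T2, T5, T8 together cover {archive, share, export, sort, filter, preview, checkout, sync, undo} — every feature.
No 2 of the 8 test cases cover everything (all 28 pairs fall short), so 3 is minimum.
Greedy (largest uncovered first) would take T1, T2, T5, T8 — 4 test cases — but 3 suffice.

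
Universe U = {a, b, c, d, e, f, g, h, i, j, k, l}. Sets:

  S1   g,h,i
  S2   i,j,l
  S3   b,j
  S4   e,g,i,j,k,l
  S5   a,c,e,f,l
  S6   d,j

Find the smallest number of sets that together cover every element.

5

S1, S3, S4, S5, S6 together cover {a, b, c, d, e, f, g, h, i, j, k, l} — every element.
No 4 of the 6 sets cover everything (all 15 size-4 selections fall short), so 5 is minimum.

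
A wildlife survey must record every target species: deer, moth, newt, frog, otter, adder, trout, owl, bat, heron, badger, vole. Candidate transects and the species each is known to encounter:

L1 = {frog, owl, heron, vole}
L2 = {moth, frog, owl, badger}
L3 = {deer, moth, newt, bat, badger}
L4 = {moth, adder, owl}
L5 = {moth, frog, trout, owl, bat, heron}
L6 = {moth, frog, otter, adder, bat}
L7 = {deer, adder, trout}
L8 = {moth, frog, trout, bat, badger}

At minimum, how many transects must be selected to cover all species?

L1, L3, L5, L6 together cover {deer, moth, newt, frog, otter, adder, trout, owl, bat, heron, badger, vole} — every species.
No 3 of the 8 transects cover everything (all 56 triples fall short), so 4 is minimum.

4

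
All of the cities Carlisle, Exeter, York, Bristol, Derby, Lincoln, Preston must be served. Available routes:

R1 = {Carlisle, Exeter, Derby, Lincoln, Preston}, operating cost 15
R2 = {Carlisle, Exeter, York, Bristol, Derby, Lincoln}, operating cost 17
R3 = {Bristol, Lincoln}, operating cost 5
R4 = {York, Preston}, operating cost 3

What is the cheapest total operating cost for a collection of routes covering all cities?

R2, R4 cover every city at operating cost 17 + 3 = 20.
Any cover uses at least 2 routes; among all covering selections none totals below 20.
Greedy by coverage-per-operating cost would pick R4, R3, R1 for 23 — worse than the optimum 20.

20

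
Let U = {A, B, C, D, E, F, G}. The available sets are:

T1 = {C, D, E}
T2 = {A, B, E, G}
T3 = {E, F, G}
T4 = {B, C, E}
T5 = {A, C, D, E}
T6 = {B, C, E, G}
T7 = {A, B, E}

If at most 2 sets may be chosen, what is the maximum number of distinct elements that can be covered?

6

Choosing T1, T2 covers {A, B, C, D, E, G} — 6 elements.
No choice of 2 sets does better; here F is left uncovered.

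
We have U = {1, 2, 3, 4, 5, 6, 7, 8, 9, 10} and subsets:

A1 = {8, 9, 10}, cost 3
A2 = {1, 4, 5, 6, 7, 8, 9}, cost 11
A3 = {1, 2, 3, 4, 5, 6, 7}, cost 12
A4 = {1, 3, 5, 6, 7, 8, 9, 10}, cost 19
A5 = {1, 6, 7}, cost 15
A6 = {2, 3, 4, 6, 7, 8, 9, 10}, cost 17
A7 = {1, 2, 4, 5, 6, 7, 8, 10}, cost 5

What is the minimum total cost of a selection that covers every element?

15

A1, A3 cover every element at cost 3 + 12 = 15.
Any cover uses at least 2 sets; among all covering selections none totals below 15.
Greedy by coverage-per-cost would pick A7, A1, A3 for 20 — worse than the optimum 15.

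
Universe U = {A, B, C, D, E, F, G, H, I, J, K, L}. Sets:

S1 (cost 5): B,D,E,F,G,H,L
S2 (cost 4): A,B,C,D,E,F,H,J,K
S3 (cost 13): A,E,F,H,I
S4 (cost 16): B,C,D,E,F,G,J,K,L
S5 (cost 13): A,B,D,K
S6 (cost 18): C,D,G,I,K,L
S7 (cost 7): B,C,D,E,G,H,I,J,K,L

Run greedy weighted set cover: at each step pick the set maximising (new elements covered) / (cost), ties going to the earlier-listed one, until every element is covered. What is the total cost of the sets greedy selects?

11

Pick 1: S2 adds 9 new (A, B, C, D, E, F, H, J, K) at cost 4 (ratio 9/4).
Pick 2: S7 adds 3 new (G, I, L) at cost 7 (ratio 3/7).
Greedy total cost: 4 + 7 = 11.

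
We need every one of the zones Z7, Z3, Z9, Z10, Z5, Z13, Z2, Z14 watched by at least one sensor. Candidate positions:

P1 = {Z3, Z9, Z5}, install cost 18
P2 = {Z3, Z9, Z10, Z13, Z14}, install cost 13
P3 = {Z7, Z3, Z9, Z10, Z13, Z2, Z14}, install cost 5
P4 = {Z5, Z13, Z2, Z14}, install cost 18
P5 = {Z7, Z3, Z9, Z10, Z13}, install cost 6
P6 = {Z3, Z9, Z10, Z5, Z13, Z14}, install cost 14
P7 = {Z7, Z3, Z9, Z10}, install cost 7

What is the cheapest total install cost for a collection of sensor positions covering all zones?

P3, P6 cover every zone at install cost 5 + 14 = 19.
Any cover uses at least 2 sensor positions; among all covering selections none totals below 19.

19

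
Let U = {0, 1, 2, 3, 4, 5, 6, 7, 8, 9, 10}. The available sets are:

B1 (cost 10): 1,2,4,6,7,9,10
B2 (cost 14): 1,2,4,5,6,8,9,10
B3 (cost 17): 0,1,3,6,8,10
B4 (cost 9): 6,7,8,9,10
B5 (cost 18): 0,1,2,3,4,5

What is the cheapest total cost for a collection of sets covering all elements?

27

B4, B5 cover every element at cost 9 + 18 = 27.
Any cover uses at least 2 sets; among all covering selections none totals below 27.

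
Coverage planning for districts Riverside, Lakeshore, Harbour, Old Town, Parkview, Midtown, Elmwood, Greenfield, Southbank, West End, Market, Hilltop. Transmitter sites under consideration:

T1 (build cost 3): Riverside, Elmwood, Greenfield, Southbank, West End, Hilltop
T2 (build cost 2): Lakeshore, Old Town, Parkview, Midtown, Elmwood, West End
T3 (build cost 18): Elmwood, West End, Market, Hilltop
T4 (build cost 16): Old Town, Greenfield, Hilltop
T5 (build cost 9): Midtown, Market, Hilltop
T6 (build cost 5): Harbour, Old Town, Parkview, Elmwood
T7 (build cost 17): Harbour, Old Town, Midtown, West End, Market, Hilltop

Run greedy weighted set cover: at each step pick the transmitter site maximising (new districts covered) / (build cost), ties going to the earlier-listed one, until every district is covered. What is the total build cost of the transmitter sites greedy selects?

Pick 1: T2 adds 6 new (Lakeshore, Old Town, Parkview, Midtown, Elmwood, West End) at build cost 2 (ratio 6/2).
Pick 2: T1 adds 4 new (Riverside, Greenfield, Southbank, Hilltop) at build cost 3 (ratio 4/3).
Pick 3: T6 adds 1 new (Harbour) at build cost 5 (ratio 1/5).
Pick 4: T5 adds 1 new (Market) at build cost 9 (ratio 1/9).
Greedy total build cost: 2 + 3 + 5 + 9 = 19.

19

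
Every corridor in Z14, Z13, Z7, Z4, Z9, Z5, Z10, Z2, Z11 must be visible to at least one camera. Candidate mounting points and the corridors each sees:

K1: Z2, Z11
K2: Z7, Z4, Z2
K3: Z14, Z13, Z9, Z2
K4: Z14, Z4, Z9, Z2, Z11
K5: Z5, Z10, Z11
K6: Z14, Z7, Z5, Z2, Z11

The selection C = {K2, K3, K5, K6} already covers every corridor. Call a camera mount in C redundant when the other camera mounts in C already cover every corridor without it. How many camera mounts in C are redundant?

1

Drop K2: Z4 uncovered — not redundant.
Drop K3: Z13, Z9 uncovered — not redundant.
Drop K5: Z10 uncovered — not redundant.
Drop K6: the rest still cover every corridor — redundant.
1 redundant: K6.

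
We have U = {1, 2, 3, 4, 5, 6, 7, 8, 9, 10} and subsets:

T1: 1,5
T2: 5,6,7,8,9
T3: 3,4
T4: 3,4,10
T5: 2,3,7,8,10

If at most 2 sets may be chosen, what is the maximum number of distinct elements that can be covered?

8

Choosing T2, T4 covers {3, 4, 5, 6, 7, 8, 9, 10} — 8 elements.
No choice of 2 sets does better; here 1, 2 are left uncovered.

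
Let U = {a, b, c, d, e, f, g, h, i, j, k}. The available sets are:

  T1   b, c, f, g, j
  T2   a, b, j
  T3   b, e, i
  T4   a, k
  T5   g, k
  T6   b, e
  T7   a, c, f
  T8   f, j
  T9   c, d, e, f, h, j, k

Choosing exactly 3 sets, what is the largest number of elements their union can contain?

Choosing T1, T2, T9 covers {a, b, c, d, e, f, g, h, j, k} — 10 elements.
No choice of 3 sets does better; here i is left uncovered.

10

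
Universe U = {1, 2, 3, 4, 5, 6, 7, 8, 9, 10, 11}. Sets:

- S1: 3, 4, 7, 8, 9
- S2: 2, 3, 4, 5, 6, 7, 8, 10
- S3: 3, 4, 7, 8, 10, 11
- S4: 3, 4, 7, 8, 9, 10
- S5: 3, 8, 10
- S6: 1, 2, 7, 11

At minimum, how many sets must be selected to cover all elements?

3

S1, S2, S6 together cover {1, 2, 3, 4, 5, 6, 7, 8, 9, 10, 11} — every element.
No 2 of the 6 sets cover everything (all 15 pairs fall short), so 3 is minimum.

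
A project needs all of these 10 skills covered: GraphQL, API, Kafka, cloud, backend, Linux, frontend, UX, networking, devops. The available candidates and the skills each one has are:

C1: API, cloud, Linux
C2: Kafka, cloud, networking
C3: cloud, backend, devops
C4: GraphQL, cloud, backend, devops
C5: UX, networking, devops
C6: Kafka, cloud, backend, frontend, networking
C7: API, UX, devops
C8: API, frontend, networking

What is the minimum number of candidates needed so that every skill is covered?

4

C1, C4, C5, C6 together cover {GraphQL, API, Kafka, cloud, backend, Linux, frontend, UX, networking, devops} — every skill.
No 3 of the 8 candidates cover everything (all 56 triples fall short), so 4 is minimum.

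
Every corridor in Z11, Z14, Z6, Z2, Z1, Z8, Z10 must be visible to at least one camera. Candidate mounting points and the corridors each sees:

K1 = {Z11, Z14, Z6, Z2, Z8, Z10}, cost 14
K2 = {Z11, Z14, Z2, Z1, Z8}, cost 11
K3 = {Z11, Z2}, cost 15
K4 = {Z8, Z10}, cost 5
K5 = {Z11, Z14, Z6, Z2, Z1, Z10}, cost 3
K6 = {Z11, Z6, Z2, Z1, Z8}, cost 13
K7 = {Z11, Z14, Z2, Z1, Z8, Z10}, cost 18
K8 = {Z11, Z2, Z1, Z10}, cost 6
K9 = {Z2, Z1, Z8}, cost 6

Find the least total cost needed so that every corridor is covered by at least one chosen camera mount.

K4, K5 cover every corridor at cost 5 + 3 = 8.
Any cover uses at least 2 camera mounts; among all covering selections none totals below 8.

8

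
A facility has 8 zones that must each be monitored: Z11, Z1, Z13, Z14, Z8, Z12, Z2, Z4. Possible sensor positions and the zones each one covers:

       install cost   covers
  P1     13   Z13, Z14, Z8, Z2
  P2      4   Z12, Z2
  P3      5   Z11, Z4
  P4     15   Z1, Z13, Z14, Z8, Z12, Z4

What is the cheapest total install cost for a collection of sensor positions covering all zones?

P2, P3, P4 cover every zone at install cost 4 + 5 + 15 = 24.
Any cover uses at least 3 sensor positions; among all covering selections none totals below 24.

24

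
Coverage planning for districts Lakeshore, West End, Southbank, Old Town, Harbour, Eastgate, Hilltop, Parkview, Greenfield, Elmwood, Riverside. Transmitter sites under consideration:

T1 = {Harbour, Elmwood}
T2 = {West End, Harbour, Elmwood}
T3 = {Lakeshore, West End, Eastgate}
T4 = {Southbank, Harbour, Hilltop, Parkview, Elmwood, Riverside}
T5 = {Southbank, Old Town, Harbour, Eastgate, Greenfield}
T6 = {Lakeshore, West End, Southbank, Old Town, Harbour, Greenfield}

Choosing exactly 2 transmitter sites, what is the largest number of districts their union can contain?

10

Choosing T4, T6 covers {Lakeshore, West End, Southbank, Old Town, Harbour, Hilltop, Parkview, Greenfield, Elmwood, Riverside} — 10 districts.
No choice of 2 transmitter sites does better; here Eastgate is left uncovered.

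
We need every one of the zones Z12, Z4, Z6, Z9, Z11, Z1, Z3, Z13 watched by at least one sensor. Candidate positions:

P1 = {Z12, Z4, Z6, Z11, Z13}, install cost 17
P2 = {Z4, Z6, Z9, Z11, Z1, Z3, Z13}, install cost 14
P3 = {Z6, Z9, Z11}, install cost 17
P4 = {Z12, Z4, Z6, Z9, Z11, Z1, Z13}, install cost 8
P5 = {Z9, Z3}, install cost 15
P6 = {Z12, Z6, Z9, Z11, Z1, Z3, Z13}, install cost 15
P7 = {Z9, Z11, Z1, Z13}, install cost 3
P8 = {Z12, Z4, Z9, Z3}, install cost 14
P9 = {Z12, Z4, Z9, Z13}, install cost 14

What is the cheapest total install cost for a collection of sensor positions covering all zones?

P2, P4 cover every zone at install cost 14 + 8 = 22.
Any cover uses at least 2 sensor positions; among all covering selections none totals below 22.
Greedy by coverage-per-install cost would pick P7, P4, P2 for 25 — worse than the optimum 22.

22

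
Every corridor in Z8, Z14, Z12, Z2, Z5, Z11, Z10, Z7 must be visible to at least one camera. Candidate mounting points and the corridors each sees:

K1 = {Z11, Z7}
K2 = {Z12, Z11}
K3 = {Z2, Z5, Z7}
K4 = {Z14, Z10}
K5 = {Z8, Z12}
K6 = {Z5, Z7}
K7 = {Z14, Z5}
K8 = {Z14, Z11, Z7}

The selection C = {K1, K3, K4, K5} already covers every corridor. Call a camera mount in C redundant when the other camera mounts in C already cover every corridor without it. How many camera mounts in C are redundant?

Drop K1: Z11 uncovered — not redundant.
Drop K3: Z2, Z5 uncovered — not redundant.
Drop K4: Z14, Z10 uncovered — not redundant.
Drop K5: Z8, Z12 uncovered — not redundant.
None of the camera mounts in C is redundant.

0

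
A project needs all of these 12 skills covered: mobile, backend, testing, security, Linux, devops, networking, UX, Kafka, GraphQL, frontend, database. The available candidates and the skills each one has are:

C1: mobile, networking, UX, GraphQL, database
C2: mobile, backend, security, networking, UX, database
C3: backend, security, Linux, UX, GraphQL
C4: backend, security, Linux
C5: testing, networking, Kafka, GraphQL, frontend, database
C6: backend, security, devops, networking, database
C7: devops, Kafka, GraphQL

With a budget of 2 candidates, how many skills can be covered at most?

10

Choosing C2, C5 covers {mobile, backend, testing, security, networking, UX, Kafka, GraphQL, frontend, database} — 10 skills.
No choice of 2 candidates does better; here Linux, devops are left uncovered.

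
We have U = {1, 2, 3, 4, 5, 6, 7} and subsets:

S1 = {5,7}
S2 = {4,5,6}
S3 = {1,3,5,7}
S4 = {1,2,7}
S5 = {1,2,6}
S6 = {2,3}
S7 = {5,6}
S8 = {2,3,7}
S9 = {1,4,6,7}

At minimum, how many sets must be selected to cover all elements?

3

S1, S6, S9 together cover {1, 2, 3, 4, 5, 6, 7} — every element.
No 2 of the 9 sets cover everything (all 36 pairs fall short), so 3 is minimum.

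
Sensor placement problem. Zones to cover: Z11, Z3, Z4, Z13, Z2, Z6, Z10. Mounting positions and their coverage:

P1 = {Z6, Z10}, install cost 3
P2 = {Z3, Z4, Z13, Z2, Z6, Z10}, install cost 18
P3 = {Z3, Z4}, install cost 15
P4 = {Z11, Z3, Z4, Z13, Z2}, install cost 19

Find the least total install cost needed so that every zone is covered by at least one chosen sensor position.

P1, P4 cover every zone at install cost 3 + 19 = 22.
Any cover uses at least 2 sensor positions; among all covering selections none totals below 22.

22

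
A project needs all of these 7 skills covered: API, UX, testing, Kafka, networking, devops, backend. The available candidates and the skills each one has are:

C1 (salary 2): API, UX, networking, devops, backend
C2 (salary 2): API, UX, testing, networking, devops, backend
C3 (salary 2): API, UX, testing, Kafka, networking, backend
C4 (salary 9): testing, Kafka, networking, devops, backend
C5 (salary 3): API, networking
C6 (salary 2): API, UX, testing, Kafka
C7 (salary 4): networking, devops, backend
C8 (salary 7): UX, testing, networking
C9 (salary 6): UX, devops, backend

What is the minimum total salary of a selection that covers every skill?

4

C1, C3 cover every skill at salary 2 + 2 = 4.
Any cover uses at least 2 candidates; among all covering selections none totals below 4.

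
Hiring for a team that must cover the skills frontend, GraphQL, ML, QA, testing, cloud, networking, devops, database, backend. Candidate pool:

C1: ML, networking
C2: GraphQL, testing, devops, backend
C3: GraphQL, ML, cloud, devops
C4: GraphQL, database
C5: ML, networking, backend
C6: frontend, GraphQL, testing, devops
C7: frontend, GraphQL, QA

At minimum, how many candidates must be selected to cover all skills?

5

C1, C2, C3, C4, C7 together cover {frontend, GraphQL, ML, QA, testing, cloud, networking, devops, database, backend} — every skill.
No 4 of the 7 candidates cover everything (all 35 size-4 selections fall short), so 5 is minimum.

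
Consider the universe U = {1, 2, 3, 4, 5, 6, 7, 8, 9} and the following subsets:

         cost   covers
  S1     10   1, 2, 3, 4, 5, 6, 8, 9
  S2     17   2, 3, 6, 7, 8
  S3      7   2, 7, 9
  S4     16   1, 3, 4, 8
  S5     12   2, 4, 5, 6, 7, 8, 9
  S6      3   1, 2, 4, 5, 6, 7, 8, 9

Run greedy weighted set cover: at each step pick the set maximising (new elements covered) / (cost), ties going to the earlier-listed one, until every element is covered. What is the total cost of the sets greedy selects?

13

Pick 1: S6 adds 8 new (1, 2, 4, 5, 6, 7, 8, 9) at cost 3 (ratio 8/3).
Pick 2: S1 adds 1 new (3) at cost 10 (ratio 1/10).
Greedy total cost: 3 + 10 = 13.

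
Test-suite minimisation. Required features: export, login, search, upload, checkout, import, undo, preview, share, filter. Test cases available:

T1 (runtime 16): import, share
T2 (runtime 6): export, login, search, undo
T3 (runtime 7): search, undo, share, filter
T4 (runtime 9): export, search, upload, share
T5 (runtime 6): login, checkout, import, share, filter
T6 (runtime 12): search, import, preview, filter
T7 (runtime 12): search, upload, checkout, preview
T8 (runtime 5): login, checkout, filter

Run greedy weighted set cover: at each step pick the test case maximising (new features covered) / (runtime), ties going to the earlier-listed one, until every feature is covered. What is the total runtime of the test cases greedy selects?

Pick 1: T5 adds 5 new (login, checkout, import, share, filter) at runtime 6 (ratio 5/6).
Pick 2: T2 adds 3 new (export, search, undo) at runtime 6 (ratio 3/6).
Pick 3: T7 adds 2 new (upload, preview) at runtime 12 (ratio 2/12).
Greedy total runtime: 6 + 6 + 12 = 24.

24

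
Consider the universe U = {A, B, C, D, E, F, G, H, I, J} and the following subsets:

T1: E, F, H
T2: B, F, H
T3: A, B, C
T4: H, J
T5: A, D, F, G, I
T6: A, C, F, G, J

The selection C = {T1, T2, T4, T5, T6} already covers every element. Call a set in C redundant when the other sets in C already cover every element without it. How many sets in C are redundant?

Drop T1: E uncovered — not redundant.
Drop T2: B uncovered — not redundant.
Drop T4: the rest still cover every element — redundant.
Drop T5: D, I uncovered — not redundant.
Drop T6: C uncovered — not redundant.
1 redundant: T4.

1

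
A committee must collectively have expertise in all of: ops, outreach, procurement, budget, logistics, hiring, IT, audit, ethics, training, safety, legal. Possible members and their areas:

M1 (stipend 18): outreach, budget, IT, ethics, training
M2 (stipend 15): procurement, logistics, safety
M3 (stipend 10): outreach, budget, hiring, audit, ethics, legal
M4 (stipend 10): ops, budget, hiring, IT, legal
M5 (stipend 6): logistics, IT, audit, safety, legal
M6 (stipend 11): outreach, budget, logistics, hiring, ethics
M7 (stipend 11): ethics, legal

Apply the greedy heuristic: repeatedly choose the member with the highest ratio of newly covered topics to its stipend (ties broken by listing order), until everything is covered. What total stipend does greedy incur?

Pick 1: M5 adds 5 new (logistics, IT, audit, safety, legal) at stipend 6 (ratio 5/6).
Pick 2: M3 adds 4 new (outreach, budget, hiring, ethics) at stipend 10 (ratio 4/10).
Pick 3: M4 adds 1 new (ops) at stipend 10 (ratio 1/10).
Pick 4: M2 adds 1 new (procurement) at stipend 15 (ratio 1/15).
Pick 5: M1 adds 1 new (training) at stipend 18 (ratio 1/18).
Greedy total stipend: 6 + 10 + 10 + 15 + 18 = 59. (The true optimum is 49, so greedy overshoots here.)

59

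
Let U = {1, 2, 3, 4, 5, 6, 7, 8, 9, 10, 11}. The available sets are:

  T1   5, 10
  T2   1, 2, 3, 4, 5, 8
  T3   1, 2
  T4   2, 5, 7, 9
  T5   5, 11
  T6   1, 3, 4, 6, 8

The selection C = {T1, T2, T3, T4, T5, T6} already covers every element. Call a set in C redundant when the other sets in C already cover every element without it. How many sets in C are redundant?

Drop T1: 10 uncovered — not redundant.
Drop T2: the rest still cover every element — redundant.
Drop T3: the rest still cover every element — redundant.
Drop T4: 7, 9 uncovered — not redundant.
Drop T5: 11 uncovered — not redundant.
Drop T6: 6 uncovered — not redundant.
2 redundant: T2, T3.

2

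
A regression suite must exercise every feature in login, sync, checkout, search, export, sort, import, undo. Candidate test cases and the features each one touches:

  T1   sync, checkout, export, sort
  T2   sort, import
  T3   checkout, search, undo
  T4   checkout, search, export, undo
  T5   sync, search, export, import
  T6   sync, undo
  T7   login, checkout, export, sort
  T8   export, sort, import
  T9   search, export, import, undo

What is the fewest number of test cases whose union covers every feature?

T1, T7, T9 together cover {login, sync, checkout, search, export, sort, import, undo} — every feature.
No 2 of the 9 test cases cover everything (all 36 pairs fall short), so 3 is minimum.

3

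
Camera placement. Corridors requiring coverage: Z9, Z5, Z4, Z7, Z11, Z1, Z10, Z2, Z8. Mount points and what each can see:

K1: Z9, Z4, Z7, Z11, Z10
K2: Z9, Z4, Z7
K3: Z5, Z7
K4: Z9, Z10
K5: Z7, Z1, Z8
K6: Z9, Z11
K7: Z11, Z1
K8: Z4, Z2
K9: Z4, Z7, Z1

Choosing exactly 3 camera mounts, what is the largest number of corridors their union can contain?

8

Choosing K1, K3, K5 covers {Z9, Z5, Z4, Z7, Z11, Z1, Z10, Z8} — 8 corridors.
No choice of 3 camera mounts does better; here Z2 is left uncovered.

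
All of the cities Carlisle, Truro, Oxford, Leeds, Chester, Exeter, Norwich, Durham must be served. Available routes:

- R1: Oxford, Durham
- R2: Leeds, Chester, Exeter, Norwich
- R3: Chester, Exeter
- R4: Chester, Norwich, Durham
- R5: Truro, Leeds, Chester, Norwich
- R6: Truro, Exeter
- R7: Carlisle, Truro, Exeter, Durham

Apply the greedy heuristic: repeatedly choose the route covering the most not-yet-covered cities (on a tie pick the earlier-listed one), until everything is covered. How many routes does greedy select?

3

Pick 1: R2 covers 4 new cities (Leeds, Chester, Exeter, Norwich).
Pick 2: R7 covers 3 new cities (Carlisle, Truro, Durham).
Pick 3: R1 covers 1 new cities (Oxford).
Greedy uses 3 routes.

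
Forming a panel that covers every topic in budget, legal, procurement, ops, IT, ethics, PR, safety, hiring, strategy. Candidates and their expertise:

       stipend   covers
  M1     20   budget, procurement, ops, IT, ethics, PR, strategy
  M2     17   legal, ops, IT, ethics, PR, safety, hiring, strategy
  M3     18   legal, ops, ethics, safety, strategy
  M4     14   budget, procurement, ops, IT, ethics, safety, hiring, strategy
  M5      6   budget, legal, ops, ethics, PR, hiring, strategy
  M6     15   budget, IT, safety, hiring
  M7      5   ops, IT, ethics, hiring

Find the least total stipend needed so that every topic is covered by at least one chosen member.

M4, M5 cover every topic at stipend 14 + 6 = 20.
Any cover uses at least 2 members; among all covering selections none totals below 20.

20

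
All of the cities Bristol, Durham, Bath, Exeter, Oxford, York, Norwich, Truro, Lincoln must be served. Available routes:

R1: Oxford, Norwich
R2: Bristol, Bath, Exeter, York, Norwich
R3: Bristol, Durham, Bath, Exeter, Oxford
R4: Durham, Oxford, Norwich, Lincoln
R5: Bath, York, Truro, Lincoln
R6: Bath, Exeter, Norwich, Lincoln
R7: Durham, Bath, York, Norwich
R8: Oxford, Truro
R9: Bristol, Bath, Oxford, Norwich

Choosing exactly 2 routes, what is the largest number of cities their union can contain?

8

Choosing R2, R4 covers {Bristol, Durham, Bath, Exeter, Oxford, York, Norwich, Lincoln} — 8 cities.
No choice of 2 routes does better; here Truro is left uncovered.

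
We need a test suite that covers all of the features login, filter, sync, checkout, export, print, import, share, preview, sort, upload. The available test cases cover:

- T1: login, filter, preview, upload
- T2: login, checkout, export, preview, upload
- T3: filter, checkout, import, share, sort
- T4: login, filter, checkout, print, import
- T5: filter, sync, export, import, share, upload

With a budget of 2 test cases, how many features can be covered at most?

Choosing T2, T3 covers {login, filter, checkout, export, import, share, preview, sort, upload} — 9 features.
No choice of 2 test cases does better; here sync, print are left uncovered.

9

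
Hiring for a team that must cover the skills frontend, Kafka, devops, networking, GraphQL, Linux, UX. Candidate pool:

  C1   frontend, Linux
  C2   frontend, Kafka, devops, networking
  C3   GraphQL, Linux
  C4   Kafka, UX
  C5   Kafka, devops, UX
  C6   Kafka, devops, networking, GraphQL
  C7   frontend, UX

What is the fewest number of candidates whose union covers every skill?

C1, C4, C6 together cover {frontend, Kafka, devops, networking, GraphQL, Linux, UX} — every skill.
No 2 of the 7 candidates cover everything (all 21 pairs fall short), so 3 is minimum.

3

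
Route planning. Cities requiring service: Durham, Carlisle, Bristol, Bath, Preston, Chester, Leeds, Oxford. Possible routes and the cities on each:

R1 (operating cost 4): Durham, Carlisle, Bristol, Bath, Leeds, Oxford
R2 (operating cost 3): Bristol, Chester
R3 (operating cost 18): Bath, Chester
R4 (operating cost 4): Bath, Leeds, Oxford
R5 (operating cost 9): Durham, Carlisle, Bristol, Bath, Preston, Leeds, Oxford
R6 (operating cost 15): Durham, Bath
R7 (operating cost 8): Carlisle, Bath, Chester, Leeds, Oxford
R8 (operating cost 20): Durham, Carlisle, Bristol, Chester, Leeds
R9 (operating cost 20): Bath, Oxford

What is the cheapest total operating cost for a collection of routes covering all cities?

R2, R5 cover every city at operating cost 3 + 9 = 12.
Any cover uses at least 2 routes; among all covering selections none totals below 12.
Greedy by coverage-per-operating cost would pick R1, R2, R5 for 16 — worse than the optimum 12.

12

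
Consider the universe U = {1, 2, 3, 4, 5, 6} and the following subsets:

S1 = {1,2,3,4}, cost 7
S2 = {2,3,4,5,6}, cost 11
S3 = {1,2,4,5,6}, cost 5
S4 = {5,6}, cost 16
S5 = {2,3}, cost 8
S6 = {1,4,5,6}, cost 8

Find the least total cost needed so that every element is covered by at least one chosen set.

12

S1, S3 cover every element at cost 7 + 5 = 12.
Any cover uses at least 2 sets; among all covering selections none totals below 12.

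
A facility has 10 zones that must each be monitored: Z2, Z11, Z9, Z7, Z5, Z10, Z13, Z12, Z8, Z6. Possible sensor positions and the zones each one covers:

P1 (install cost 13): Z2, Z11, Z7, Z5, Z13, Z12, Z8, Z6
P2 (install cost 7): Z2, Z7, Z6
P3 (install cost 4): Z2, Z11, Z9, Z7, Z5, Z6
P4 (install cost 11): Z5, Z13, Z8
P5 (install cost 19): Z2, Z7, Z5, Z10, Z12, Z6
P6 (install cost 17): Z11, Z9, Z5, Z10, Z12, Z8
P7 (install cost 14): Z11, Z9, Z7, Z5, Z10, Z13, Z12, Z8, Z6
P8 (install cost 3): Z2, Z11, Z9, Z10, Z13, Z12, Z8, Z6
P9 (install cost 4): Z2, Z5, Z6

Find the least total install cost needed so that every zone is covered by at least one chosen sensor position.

7

P3, P8 cover every zone at install cost 4 + 3 = 7.
Any cover uses at least 2 sensor positions; among all covering selections none totals below 7.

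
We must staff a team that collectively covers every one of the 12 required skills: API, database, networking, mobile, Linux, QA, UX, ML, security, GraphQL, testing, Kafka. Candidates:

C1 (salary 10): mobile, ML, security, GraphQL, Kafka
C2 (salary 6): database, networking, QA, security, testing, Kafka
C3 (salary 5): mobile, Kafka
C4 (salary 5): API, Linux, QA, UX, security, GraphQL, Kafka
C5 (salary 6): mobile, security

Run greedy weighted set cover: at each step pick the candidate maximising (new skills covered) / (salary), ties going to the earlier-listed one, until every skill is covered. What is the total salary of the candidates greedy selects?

Pick 1: C4 adds 7 new (API, Linux, QA, UX, security, GraphQL, Kafka) at salary 5 (ratio 7/5).
Pick 2: C2 adds 3 new (database, networking, testing) at salary 6 (ratio 3/6).
Pick 3: C1 adds 2 new (mobile, ML) at salary 10 (ratio 2/10).
Greedy total salary: 5 + 6 + 10 = 21.

21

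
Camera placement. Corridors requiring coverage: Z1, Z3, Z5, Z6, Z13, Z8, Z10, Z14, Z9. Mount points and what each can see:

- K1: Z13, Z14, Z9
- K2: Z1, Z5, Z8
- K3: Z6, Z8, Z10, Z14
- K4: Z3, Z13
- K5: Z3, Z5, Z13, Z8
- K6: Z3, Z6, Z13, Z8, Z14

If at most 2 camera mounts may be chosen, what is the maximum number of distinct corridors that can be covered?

Choosing K2, K6 covers {Z1, Z3, Z5, Z6, Z13, Z8, Z14} — 7 corridors.
No choice of 2 camera mounts does better; here Z10, Z9 are left uncovered.

7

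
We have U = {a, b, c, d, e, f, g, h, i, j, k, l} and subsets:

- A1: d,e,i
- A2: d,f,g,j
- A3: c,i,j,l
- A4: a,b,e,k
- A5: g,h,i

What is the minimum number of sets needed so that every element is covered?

A2, A3, A4, A5 together cover {a, b, c, d, e, f, g, h, i, j, k, l} — every element.
No 3 of the 5 sets cover everything (all 10 triples fall short), so 4 is minimum.

4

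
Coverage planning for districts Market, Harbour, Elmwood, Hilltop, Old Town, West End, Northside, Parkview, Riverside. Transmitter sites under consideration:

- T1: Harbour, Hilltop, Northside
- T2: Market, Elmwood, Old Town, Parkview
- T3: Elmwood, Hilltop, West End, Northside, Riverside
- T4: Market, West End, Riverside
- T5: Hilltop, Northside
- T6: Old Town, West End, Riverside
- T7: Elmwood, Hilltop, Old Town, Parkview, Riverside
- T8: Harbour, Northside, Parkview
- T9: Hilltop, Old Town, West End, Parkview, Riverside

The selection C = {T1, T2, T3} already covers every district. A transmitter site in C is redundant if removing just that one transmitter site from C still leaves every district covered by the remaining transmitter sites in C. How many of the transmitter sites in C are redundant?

0

Drop T1: Harbour uncovered — not redundant.
Drop T2: Market, Old Town, Parkview uncovered — not redundant.
Drop T3: West End, Riverside uncovered — not redundant.
None of the transmitter sites in C is redundant.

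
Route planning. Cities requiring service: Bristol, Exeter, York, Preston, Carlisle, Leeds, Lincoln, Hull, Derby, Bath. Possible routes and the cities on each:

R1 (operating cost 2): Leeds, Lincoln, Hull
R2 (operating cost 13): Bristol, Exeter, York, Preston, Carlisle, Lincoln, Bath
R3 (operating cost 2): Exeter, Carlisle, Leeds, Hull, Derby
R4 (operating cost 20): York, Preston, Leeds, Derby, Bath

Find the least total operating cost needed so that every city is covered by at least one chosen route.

R2, R3 cover every city at operating cost 13 + 2 = 15.
Any cover uses at least 2 routes; among all covering selections none totals below 15.
Greedy by coverage-per-operating cost would pick R3, R1, R2 for 17 — worse than the optimum 15.

15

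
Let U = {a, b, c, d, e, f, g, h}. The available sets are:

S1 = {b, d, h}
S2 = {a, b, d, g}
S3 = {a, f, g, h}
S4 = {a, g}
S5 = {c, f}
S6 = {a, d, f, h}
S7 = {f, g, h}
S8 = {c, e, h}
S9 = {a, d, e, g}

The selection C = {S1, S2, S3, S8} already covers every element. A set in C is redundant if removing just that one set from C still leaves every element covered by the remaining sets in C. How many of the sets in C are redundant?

Drop S1: the rest still cover every element — redundant.
Drop S2: the rest still cover every element — redundant.
Drop S3: f uncovered — not redundant.
Drop S8: c, e uncovered — not redundant.
2 redundant: S1, S2.

2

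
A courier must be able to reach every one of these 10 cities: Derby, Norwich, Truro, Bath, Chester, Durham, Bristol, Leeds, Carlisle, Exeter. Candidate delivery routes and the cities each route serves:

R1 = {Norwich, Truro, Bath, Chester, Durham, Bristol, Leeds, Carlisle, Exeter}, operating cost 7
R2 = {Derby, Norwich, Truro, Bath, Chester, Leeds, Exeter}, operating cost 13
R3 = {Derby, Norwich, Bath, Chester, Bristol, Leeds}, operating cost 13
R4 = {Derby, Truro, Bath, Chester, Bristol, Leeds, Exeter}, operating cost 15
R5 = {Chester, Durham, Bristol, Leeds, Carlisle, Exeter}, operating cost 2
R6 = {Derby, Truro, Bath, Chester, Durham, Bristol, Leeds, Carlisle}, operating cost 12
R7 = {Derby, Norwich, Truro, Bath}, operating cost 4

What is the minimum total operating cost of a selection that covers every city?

R5, R7 cover every city at operating cost 2 + 4 = 6.
Any cover uses at least 2 routes; among all covering selections none totals below 6.

6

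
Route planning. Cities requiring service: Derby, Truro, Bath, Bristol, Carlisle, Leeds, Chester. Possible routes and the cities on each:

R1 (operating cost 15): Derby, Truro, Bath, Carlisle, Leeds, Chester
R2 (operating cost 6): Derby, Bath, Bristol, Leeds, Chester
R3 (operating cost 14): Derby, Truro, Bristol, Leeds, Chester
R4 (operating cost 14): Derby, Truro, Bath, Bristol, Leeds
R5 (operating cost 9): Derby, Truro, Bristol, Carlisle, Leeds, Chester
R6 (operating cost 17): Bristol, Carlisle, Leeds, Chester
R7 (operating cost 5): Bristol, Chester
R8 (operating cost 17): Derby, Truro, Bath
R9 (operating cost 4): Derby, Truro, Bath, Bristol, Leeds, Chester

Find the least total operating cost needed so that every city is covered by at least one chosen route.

R5, R9 cover every city at operating cost 9 + 4 = 13.
Any cover uses at least 2 routes; among all covering selections none totals below 13.

13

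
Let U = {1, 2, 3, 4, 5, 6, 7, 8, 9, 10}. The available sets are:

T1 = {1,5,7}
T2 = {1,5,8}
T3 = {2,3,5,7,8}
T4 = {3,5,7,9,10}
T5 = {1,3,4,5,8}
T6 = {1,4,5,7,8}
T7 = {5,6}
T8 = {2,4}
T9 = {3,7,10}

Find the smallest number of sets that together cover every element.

4

T2, T4, T7, T8 together cover {1, 2, 3, 4, 5, 6, 7, 8, 9, 10} — every element.
No 3 of the 9 sets cover everything (all 84 triples fall short), so 4 is minimum.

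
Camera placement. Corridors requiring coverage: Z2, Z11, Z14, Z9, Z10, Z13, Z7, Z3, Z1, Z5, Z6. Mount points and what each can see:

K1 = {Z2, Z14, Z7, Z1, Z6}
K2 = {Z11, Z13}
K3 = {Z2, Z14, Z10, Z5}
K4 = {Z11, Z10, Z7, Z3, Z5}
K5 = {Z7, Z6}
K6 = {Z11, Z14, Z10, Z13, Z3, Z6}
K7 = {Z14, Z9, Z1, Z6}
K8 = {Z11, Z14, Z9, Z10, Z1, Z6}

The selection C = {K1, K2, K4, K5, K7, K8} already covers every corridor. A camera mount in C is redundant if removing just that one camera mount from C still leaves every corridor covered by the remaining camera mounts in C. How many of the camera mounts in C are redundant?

Drop K1: Z2 uncovered — not redundant.
Drop K2: Z13 uncovered — not redundant.
Drop K4: Z3, Z5 uncovered — not redundant.
Drop K5: the rest still cover every corridor — redundant.
Drop K7: the rest still cover every corridor — redundant.
Drop K8: the rest still cover every corridor — redundant.
3 redundant: K5, K7, K8.

3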